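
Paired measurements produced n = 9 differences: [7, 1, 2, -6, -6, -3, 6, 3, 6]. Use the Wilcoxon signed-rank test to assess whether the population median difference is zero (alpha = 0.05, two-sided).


Step 1: Drop any zero differences (none here) and take |d_i|.
|d| = [7, 1, 2, 6, 6, 3, 6, 3, 6]
Step 2: Midrank |d_i| (ties get averaged ranks).
ranks: |7|->9, |1|->1, |2|->2, |6|->6.5, |6|->6.5, |3|->3.5, |6|->6.5, |3|->3.5, |6|->6.5
Step 3: Attach original signs; sum ranks with positive sign and with negative sign.
W+ = 9 + 1 + 2 + 6.5 + 3.5 + 6.5 = 28.5
W- = 6.5 + 6.5 + 3.5 = 16.5
(Check: W+ + W- = 45 should equal n(n+1)/2 = 45.)
Step 4: Test statistic W = min(W+, W-) = 16.5.
Step 5: Ties in |d|, so use the tie-corrected normal approximation.
        E[W] = n(n+1)/4 = 9*10/4 = 22.5.
        Tie groups: |d|=3 (t=2), |d|=6 (t=4); sum(t^3 - t) = 66.
        Var[W] = n(n+1)(2n+1)/24 - sum(t^3-t)/48 = 1710/24 - 66/48 = 69.875.
        z = (W - E[W]) / sqrt(Var[W]) = (16.5 - 22.5) / 8.3591 = -0.7178.
        Two-sided p = 2*Phi(z) = 0.472894.
Step 6: alpha = 0.05. fail to reject H0.

W+ = 28.5, W- = 16.5, W = min = 16.5, p = 0.472894, fail to reject H0.


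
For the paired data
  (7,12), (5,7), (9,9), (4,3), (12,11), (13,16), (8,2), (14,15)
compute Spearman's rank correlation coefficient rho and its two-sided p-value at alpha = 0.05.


Step 1: Rank x and y separately (midranks; no ties here).
rank(x): 7->3, 5->2, 9->5, 4->1, 12->6, 13->7, 8->4, 14->8
rank(y): 12->6, 7->3, 9->4, 3->2, 11->5, 16->8, 2->1, 15->7
Step 2: d_i = R_x(i) - R_y(i); compute d_i^2.
  (3-6)^2=9, (2-3)^2=1, (5-4)^2=1, (1-2)^2=1, (6-5)^2=1, (7-8)^2=1, (4-1)^2=9, (8-7)^2=1
sum(d^2) = 24.
Step 3: rho = 1 - 6*24 / (8*(8^2 - 1)) = 1 - 144/504 = 0.714286.
Step 4: Under H0, t = rho * sqrt((n-2)/(1-rho^2)) = 2.5000 ~ t(6).
Step 5: Two-sided p-value from the t-distribution with 6 df = 0.046528.
Step 6: alpha = 0.05. reject H0.

rho = 0.7143, p = 0.046528, reject H0 at alpha = 0.05.


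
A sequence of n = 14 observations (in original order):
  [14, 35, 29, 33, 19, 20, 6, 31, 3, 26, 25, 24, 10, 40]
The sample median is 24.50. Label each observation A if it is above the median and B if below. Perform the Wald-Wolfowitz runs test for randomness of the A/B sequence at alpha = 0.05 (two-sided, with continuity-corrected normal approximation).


Step 1: Compute median = 24.50; label A = above, B = below.
Labels in order: BAAABBBABAABBA  (n_A = 7, n_B = 7)
Step 2: Count runs R = 8.
Step 3: Under H0 (random ordering), E[R] = 2*n_A*n_B/(n_A+n_B) + 1 = 2*7*7/14 + 1 = 8.0000.
        Var[R] = 2*n_A*n_B*(2*n_A*n_B - n_A - n_B) / ((n_A+n_B)^2 * (n_A+n_B-1)) = 8232/2548 = 3.2308.
        SD[R] = 1.7974.
Step 4: R = E[R], so z = 0 with no continuity correction.
Step 5: Two-sided p-value via normal approximation = 2*(1 - Phi(|z|)) = 1.000000.
Step 6: alpha = 0.05. fail to reject H0.

R = 8, z = 0.0000, p = 1.000000, fail to reject H0.


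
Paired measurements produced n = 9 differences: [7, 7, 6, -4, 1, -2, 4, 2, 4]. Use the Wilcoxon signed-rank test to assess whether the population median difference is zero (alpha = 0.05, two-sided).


Step 1: Drop any zero differences (none here) and take |d_i|.
|d| = [7, 7, 6, 4, 1, 2, 4, 2, 4]
Step 2: Midrank |d_i| (ties get averaged ranks).
ranks: |7|->8.5, |7|->8.5, |6|->7, |4|->5, |1|->1, |2|->2.5, |4|->5, |2|->2.5, |4|->5
Step 3: Attach original signs; sum ranks with positive sign and with negative sign.
W+ = 8.5 + 8.5 + 7 + 1 + 5 + 2.5 + 5 = 37.5
W- = 5 + 2.5 = 7.5
(Check: W+ + W- = 45 should equal n(n+1)/2 = 45.)
Step 4: Test statistic W = min(W+, W-) = 7.5.
Step 5: Ties in |d|, so use the tie-corrected normal approximation.
        E[W] = n(n+1)/4 = 9*10/4 = 22.5.
        Tie groups: |d|=2 (t=2), |d|=4 (t=3), |d|=7 (t=2); sum(t^3 - t) = 36.
        Var[W] = n(n+1)(2n+1)/24 - sum(t^3-t)/48 = 1710/24 - 36/48 = 70.5.
        z = (W - E[W]) / sqrt(Var[W]) = (7.5 - 22.5) / 8.3964 = -1.7865.
        Two-sided p = 2*Phi(z) = 0.074023.
Step 6: alpha = 0.05. fail to reject H0.

W+ = 37.5, W- = 7.5, W = min = 7.5, p = 0.074023, fail to reject H0.


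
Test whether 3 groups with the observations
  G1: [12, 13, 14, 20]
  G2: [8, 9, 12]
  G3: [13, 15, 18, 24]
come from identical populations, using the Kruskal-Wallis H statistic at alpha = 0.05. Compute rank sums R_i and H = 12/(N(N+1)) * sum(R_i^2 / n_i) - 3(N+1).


Step 1: Combine all N = 11 observations and assign midranks.
sorted (value, group, rank): (8,G2,1), (9,G2,2), (12,G1,3.5), (12,G2,3.5), (13,G1,5.5), (13,G3,5.5), (14,G1,7), (15,G3,8), (18,G3,9), (20,G1,10), (24,G3,11)
Step 2: Sum ranks within each group.
R_1 = 26 (n_1 = 4)
R_2 = 6.5 (n_2 = 3)
R_3 = 33.5 (n_3 = 4)
Step 3: H = 12/(N(N+1)) * sum(R_i^2/n_i) - 3(N+1)
     = 12/(11*12) * (26^2/4 + 6.5^2/3 + 33.5^2/4) - 3*12
     = 0.090909 * 463.646 - 36
     = 6.149621.
Step 4: Ties present; correction factor C = 1 - 12/(11^3 - 11) = 0.990909. Corrected H = 6.149621 / 0.990909 = 6.206040.
Step 5: Under H0, H ~ chi^2(2); p-value = 0.044913.
Step 6: alpha = 0.05. reject H0.

H = 6.2060, df = 2, p = 0.044913, reject H0.


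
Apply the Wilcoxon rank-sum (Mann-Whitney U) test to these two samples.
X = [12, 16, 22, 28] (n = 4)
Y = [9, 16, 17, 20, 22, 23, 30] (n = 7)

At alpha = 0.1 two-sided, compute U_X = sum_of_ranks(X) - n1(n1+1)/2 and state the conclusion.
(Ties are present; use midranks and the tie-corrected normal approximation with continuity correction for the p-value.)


Step 1: Combine and sort all 11 observations; assign midranks.
sorted (value, group): (9,Y), (12,X), (16,X), (16,Y), (17,Y), (20,Y), (22,X), (22,Y), (23,Y), (28,X), (30,Y)
ranks: 9->1, 12->2, 16->3.5, 16->3.5, 17->5, 20->6, 22->7.5, 22->7.5, 23->9, 28->10, 30->11
Step 2: Rank sum for X: R1 = 2 + 3.5 + 7.5 + 10 = 23.
Step 3: U_X = R1 - n1(n1+1)/2 = 23 - 4*5/2 = 23 - 10 = 13.
       U_Y = n1*n2 - U_X = 28 - 13 = 15.
Step 4: Ties are present, so use the tie-corrected normal approximation (with continuity correction) for the p-value.
Step 5: p-value = 0.924376; compare to alpha = 0.1. fail to reject H0.

U_X = 13, p = 0.924376, fail to reject H0 at alpha = 0.1.


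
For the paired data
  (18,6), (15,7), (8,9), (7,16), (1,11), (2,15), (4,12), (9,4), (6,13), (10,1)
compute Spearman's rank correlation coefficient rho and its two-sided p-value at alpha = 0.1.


Step 1: Rank x and y separately (midranks; no ties here).
rank(x): 18->10, 15->9, 8->6, 7->5, 1->1, 2->2, 4->3, 9->7, 6->4, 10->8
rank(y): 6->3, 7->4, 9->5, 16->10, 11->6, 15->9, 12->7, 4->2, 13->8, 1->1
Step 2: d_i = R_x(i) - R_y(i); compute d_i^2.
  (10-3)^2=49, (9-4)^2=25, (6-5)^2=1, (5-10)^2=25, (1-6)^2=25, (2-9)^2=49, (3-7)^2=16, (7-2)^2=25, (4-8)^2=16, (8-1)^2=49
sum(d^2) = 280.
Step 3: rho = 1 - 6*280 / (10*(10^2 - 1)) = 1 - 1680/990 = -0.696970.
Step 4: Under H0, t = rho * sqrt((n-2)/(1-rho^2)) = -2.7490 ~ t(8).
Step 5: Two-sided p-value from the t-distribution with 8 df = 0.025097.
Step 6: alpha = 0.1. reject H0.

rho = -0.6970, p = 0.025097, reject H0 at alpha = 0.1.


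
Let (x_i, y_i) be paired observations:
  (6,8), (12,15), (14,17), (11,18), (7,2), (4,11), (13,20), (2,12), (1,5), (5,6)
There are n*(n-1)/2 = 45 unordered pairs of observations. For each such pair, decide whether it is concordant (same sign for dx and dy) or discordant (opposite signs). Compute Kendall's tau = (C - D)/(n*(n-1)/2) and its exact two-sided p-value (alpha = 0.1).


Step 1: Enumerate the 45 unordered pairs (i,j) with i<j and classify each by sign(x_j-x_i) * sign(y_j-y_i).
  (1,2):dx=+6,dy=+7->C; (1,3):dx=+8,dy=+9->C; (1,4):dx=+5,dy=+10->C; (1,5):dx=+1,dy=-6->D
  (1,6):dx=-2,dy=+3->D; (1,7):dx=+7,dy=+12->C; (1,8):dx=-4,dy=+4->D; (1,9):dx=-5,dy=-3->C
  (1,10):dx=-1,dy=-2->C; (2,3):dx=+2,dy=+2->C; (2,4):dx=-1,dy=+3->D; (2,5):dx=-5,dy=-13->C
  (2,6):dx=-8,dy=-4->C; (2,7):dx=+1,dy=+5->C; (2,8):dx=-10,dy=-3->C; (2,9):dx=-11,dy=-10->C
  (2,10):dx=-7,dy=-9->C; (3,4):dx=-3,dy=+1->D; (3,5):dx=-7,dy=-15->C; (3,6):dx=-10,dy=-6->C
  (3,7):dx=-1,dy=+3->D; (3,8):dx=-12,dy=-5->C; (3,9):dx=-13,dy=-12->C; (3,10):dx=-9,dy=-11->C
  (4,5):dx=-4,dy=-16->C; (4,6):dx=-7,dy=-7->C; (4,7):dx=+2,dy=+2->C; (4,8):dx=-9,dy=-6->C
  (4,9):dx=-10,dy=-13->C; (4,10):dx=-6,dy=-12->C; (5,6):dx=-3,dy=+9->D; (5,7):dx=+6,dy=+18->C
  (5,8):dx=-5,dy=+10->D; (5,9):dx=-6,dy=+3->D; (5,10):dx=-2,dy=+4->D; (6,7):dx=+9,dy=+9->C
  (6,8):dx=-2,dy=+1->D; (6,9):dx=-3,dy=-6->C; (6,10):dx=+1,dy=-5->D; (7,8):dx=-11,dy=-8->C
  (7,9):dx=-12,dy=-15->C; (7,10):dx=-8,dy=-14->C; (8,9):dx=-1,dy=-7->C; (8,10):dx=+3,dy=-6->D
  (9,10):dx=+4,dy=+1->C
Step 2: C = 32, D = 13, total pairs = 45.
Step 3: tau = (C - D)/(n(n-1)/2) = (32 - 13)/45 = 0.422222.
Step 4: Exact two-sided p-value (enumerate n! = 3628800 permutations of y under H0): p = 0.108313.
Step 5: alpha = 0.1. fail to reject H0.

tau_b = 0.4222 (C=32, D=13), p = 0.108313, fail to reject H0.


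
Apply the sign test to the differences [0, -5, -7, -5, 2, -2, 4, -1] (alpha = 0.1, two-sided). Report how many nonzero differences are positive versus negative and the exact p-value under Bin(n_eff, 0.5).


Step 1: Discard zero differences. Original n = 8; n_eff = number of nonzero differences = 7.
Nonzero differences (with sign): -5, -7, -5, +2, -2, +4, -1
Step 2: Count signs: positive = 2, negative = 5.
Step 3: Under H0: P(positive) = 0.5, so the number of positives S ~ Bin(7, 0.5).
Step 4: Two-sided exact p-value = sum of Bin(7,0.5) probabilities at or below the observed probability = 0.453125.
Step 5: alpha = 0.1. fail to reject H0.

n_eff = 7, pos = 2, neg = 5, p = 0.453125, fail to reject H0.


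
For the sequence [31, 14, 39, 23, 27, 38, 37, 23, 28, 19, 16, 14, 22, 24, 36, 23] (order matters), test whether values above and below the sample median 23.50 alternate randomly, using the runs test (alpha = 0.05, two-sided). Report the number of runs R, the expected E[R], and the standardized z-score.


Step 1: Compute median = 23.50; label A = above, B = below.
Labels in order: ABABAAABABBBBAAB  (n_A = 8, n_B = 8)
Step 2: Count runs R = 10.
Step 3: Under H0 (random ordering), E[R] = 2*n_A*n_B/(n_A+n_B) + 1 = 2*8*8/16 + 1 = 9.0000.
        Var[R] = 2*n_A*n_B*(2*n_A*n_B - n_A - n_B) / ((n_A+n_B)^2 * (n_A+n_B-1)) = 14336/3840 = 3.7333.
        SD[R] = 1.9322.
Step 4: Continuity-corrected z = (R - 0.5 - E[R]) / SD[R] = (10 - 0.5 - 9.0000) / 1.9322 = 0.2588.
Step 5: Two-sided p-value via normal approximation = 2*(1 - Phi(|z|)) = 0.795809.
Step 6: alpha = 0.05. fail to reject H0.

R = 10, z = 0.2588, p = 0.795809, fail to reject H0.


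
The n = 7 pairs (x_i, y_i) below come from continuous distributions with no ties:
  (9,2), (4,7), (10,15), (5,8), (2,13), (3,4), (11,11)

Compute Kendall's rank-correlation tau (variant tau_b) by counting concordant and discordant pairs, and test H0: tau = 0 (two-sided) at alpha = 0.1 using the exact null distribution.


Step 1: Enumerate the 21 unordered pairs (i,j) with i<j and classify each by sign(x_j-x_i) * sign(y_j-y_i).
  (1,2):dx=-5,dy=+5->D; (1,3):dx=+1,dy=+13->C; (1,4):dx=-4,dy=+6->D; (1,5):dx=-7,dy=+11->D
  (1,6):dx=-6,dy=+2->D; (1,7):dx=+2,dy=+9->C; (2,3):dx=+6,dy=+8->C; (2,4):dx=+1,dy=+1->C
  (2,5):dx=-2,dy=+6->D; (2,6):dx=-1,dy=-3->C; (2,7):dx=+7,dy=+4->C; (3,4):dx=-5,dy=-7->C
  (3,5):dx=-8,dy=-2->C; (3,6):dx=-7,dy=-11->C; (3,7):dx=+1,dy=-4->D; (4,5):dx=-3,dy=+5->D
  (4,6):dx=-2,dy=-4->C; (4,7):dx=+6,dy=+3->C; (5,6):dx=+1,dy=-9->D; (5,7):dx=+9,dy=-2->D
  (6,7):dx=+8,dy=+7->C
Step 2: C = 12, D = 9, total pairs = 21.
Step 3: tau = (C - D)/(n(n-1)/2) = (12 - 9)/21 = 0.142857.
Step 4: Exact two-sided p-value (enumerate n! = 5040 permutations of y under H0): p = 0.772619.
Step 5: alpha = 0.1. fail to reject H0.

tau_b = 0.1429 (C=12, D=9), p = 0.772619, fail to reject H0.


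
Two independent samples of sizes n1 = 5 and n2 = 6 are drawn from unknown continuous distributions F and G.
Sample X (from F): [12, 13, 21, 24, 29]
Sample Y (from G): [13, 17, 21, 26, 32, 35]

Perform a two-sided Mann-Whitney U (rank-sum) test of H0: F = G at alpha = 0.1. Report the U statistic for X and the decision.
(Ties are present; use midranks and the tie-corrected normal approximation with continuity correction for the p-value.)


Step 1: Combine and sort all 11 observations; assign midranks.
sorted (value, group): (12,X), (13,X), (13,Y), (17,Y), (21,X), (21,Y), (24,X), (26,Y), (29,X), (32,Y), (35,Y)
ranks: 12->1, 13->2.5, 13->2.5, 17->4, 21->5.5, 21->5.5, 24->7, 26->8, 29->9, 32->10, 35->11
Step 2: Rank sum for X: R1 = 1 + 2.5 + 5.5 + 7 + 9 = 25.
Step 3: U_X = R1 - n1(n1+1)/2 = 25 - 5*6/2 = 25 - 15 = 10.
       U_Y = n1*n2 - U_X = 30 - 10 = 20.
Step 4: Ties are present, so use the tie-corrected normal approximation (with continuity correction) for the p-value.
Step 5: p-value = 0.409176; compare to alpha = 0.1. fail to reject H0.

U_X = 10, p = 0.409176, fail to reject H0 at alpha = 0.1.


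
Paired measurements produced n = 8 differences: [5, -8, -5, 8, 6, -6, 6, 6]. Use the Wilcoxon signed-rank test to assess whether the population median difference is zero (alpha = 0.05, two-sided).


Step 1: Drop any zero differences (none here) and take |d_i|.
|d| = [5, 8, 5, 8, 6, 6, 6, 6]
Step 2: Midrank |d_i| (ties get averaged ranks).
ranks: |5|->1.5, |8|->7.5, |5|->1.5, |8|->7.5, |6|->4.5, |6|->4.5, |6|->4.5, |6|->4.5
Step 3: Attach original signs; sum ranks with positive sign and with negative sign.
W+ = 1.5 + 7.5 + 4.5 + 4.5 + 4.5 = 22.5
W- = 7.5 + 1.5 + 4.5 = 13.5
(Check: W+ + W- = 36 should equal n(n+1)/2 = 36.)
Step 4: Test statistic W = min(W+, W-) = 13.5.
Step 5: Ties in |d|, so use the tie-corrected normal approximation.
        E[W] = n(n+1)/4 = 8*9/4 = 18.
        Tie groups: |d|=5 (t=2), |d|=6 (t=4), |d|=8 (t=2); sum(t^3 - t) = 72.
        Var[W] = n(n+1)(2n+1)/24 - sum(t^3-t)/48 = 1224/24 - 72/48 = 49.5.
        z = (W - E[W]) / sqrt(Var[W]) = (13.5 - 18) / 7.0356 = -0.6396.
        Two-sided p = 2*Phi(z) = 0.522431.
Step 6: alpha = 0.05. fail to reject H0.

W+ = 22.5, W- = 13.5, W = min = 13.5, p = 0.522431, fail to reject H0.


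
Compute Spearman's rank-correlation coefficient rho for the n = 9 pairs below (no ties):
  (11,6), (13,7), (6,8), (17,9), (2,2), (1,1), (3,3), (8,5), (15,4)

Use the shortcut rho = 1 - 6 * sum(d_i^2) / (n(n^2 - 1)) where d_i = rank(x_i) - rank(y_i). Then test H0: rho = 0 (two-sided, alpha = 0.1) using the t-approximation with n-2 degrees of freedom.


Step 1: Rank x and y separately (midranks; no ties here).
rank(x): 11->6, 13->7, 6->4, 17->9, 2->2, 1->1, 3->3, 8->5, 15->8
rank(y): 6->6, 7->7, 8->8, 9->9, 2->2, 1->1, 3->3, 5->5, 4->4
Step 2: d_i = R_x(i) - R_y(i); compute d_i^2.
  (6-6)^2=0, (7-7)^2=0, (4-8)^2=16, (9-9)^2=0, (2-2)^2=0, (1-1)^2=0, (3-3)^2=0, (5-5)^2=0, (8-4)^2=16
sum(d^2) = 32.
Step 3: rho = 1 - 6*32 / (9*(9^2 - 1)) = 1 - 192/720 = 0.733333.
Step 4: Under H0, t = rho * sqrt((n-2)/(1-rho^2)) = 2.8538 ~ t(7).
Step 5: Two-sided p-value from the t-distribution with 7 df = 0.024554.
Step 6: alpha = 0.1. reject H0.

rho = 0.7333, p = 0.024554, reject H0 at alpha = 0.1.


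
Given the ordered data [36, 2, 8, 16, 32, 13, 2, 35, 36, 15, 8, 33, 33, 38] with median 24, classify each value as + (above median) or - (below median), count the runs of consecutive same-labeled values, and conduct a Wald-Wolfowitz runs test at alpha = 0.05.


Step 1: Compute median = 24; label A = above, B = below.
Labels in order: ABBBABBAABBAAA  (n_A = 7, n_B = 7)
Step 2: Count runs R = 7.
Step 3: Under H0 (random ordering), E[R] = 2*n_A*n_B/(n_A+n_B) + 1 = 2*7*7/14 + 1 = 8.0000.
        Var[R] = 2*n_A*n_B*(2*n_A*n_B - n_A - n_B) / ((n_A+n_B)^2 * (n_A+n_B-1)) = 8232/2548 = 3.2308.
        SD[R] = 1.7974.
Step 4: Continuity-corrected z = (R + 0.5 - E[R]) / SD[R] = (7 + 0.5 - 8.0000) / 1.7974 = -0.2782.
Step 5: Two-sided p-value via normal approximation = 2*(1 - Phi(|z|)) = 0.780879.
Step 6: alpha = 0.05. fail to reject H0.

R = 7, z = -0.2782, p = 0.780879, fail to reject H0.


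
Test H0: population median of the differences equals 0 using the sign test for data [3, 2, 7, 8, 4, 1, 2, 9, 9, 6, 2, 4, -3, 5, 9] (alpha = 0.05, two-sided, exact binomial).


Step 1: Discard zero differences. Original n = 15; n_eff = number of nonzero differences = 15.
Nonzero differences (with sign): +3, +2, +7, +8, +4, +1, +2, +9, +9, +6, +2, +4, -3, +5, +9
Step 2: Count signs: positive = 14, negative = 1.
Step 3: Under H0: P(positive) = 0.5, so the number of positives S ~ Bin(15, 0.5).
Step 4: Two-sided exact p-value = sum of Bin(15,0.5) probabilities at or below the observed probability = 0.000977.
Step 5: alpha = 0.05. reject H0.

n_eff = 15, pos = 14, neg = 1, p = 0.000977, reject H0.


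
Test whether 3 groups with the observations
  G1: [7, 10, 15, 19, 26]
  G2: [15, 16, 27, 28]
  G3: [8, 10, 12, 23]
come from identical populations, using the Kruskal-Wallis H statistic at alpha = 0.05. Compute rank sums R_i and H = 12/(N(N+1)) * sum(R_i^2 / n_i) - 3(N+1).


Step 1: Combine all N = 13 observations and assign midranks.
sorted (value, group, rank): (7,G1,1), (8,G3,2), (10,G1,3.5), (10,G3,3.5), (12,G3,5), (15,G1,6.5), (15,G2,6.5), (16,G2,8), (19,G1,9), (23,G3,10), (26,G1,11), (27,G2,12), (28,G2,13)
Step 2: Sum ranks within each group.
R_1 = 31 (n_1 = 5)
R_2 = 39.5 (n_2 = 4)
R_3 = 20.5 (n_3 = 4)
Step 3: H = 12/(N(N+1)) * sum(R_i^2/n_i) - 3(N+1)
     = 12/(13*14) * (31^2/5 + 39.5^2/4 + 20.5^2/4) - 3*14
     = 0.065934 * 687.325 - 42
     = 3.318132.
Step 4: Ties present; correction factor C = 1 - 12/(13^3 - 13) = 0.994505. Corrected H = 3.318132 / 0.994505 = 3.336464.
Step 5: Under H0, H ~ chi^2(2); p-value = 0.188580.
Step 6: alpha = 0.05. fail to reject H0.

H = 3.3365, df = 2, p = 0.188580, fail to reject H0.


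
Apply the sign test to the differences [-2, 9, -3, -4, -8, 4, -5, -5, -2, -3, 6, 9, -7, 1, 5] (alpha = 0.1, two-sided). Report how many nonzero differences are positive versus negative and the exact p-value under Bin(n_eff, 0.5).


Step 1: Discard zero differences. Original n = 15; n_eff = number of nonzero differences = 15.
Nonzero differences (with sign): -2, +9, -3, -4, -8, +4, -5, -5, -2, -3, +6, +9, -7, +1, +5
Step 2: Count signs: positive = 6, negative = 9.
Step 3: Under H0: P(positive) = 0.5, so the number of positives S ~ Bin(15, 0.5).
Step 4: Two-sided exact p-value = sum of Bin(15,0.5) probabilities at or below the observed probability = 0.607239.
Step 5: alpha = 0.1. fail to reject H0.

n_eff = 15, pos = 6, neg = 9, p = 0.607239, fail to reject H0.


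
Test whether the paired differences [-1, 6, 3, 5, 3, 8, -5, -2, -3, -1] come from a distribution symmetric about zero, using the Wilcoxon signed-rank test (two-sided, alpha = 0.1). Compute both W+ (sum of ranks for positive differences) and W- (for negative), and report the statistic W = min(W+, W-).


Step 1: Drop any zero differences (none here) and take |d_i|.
|d| = [1, 6, 3, 5, 3, 8, 5, 2, 3, 1]
Step 2: Midrank |d_i| (ties get averaged ranks).
ranks: |1|->1.5, |6|->9, |3|->5, |5|->7.5, |3|->5, |8|->10, |5|->7.5, |2|->3, |3|->5, |1|->1.5
Step 3: Attach original signs; sum ranks with positive sign and with negative sign.
W+ = 9 + 5 + 7.5 + 5 + 10 = 36.5
W- = 1.5 + 7.5 + 3 + 5 + 1.5 = 18.5
(Check: W+ + W- = 55 should equal n(n+1)/2 = 55.)
Step 4: Test statistic W = min(W+, W-) = 18.5.
Step 5: Ties in |d|, so use the tie-corrected normal approximation.
        E[W] = n(n+1)/4 = 10*11/4 = 27.5.
        Tie groups: |d|=1 (t=2), |d|=3 (t=3), |d|=5 (t=2); sum(t^3 - t) = 36.
        Var[W] = n(n+1)(2n+1)/24 - sum(t^3-t)/48 = 2310/24 - 36/48 = 95.5.
        z = (W - E[W]) / sqrt(Var[W]) = (18.5 - 27.5) / 9.7724 = -0.9210.
        Two-sided p = 2*Phi(z) = 0.357071.
Step 6: alpha = 0.1. fail to reject H0.

W+ = 36.5, W- = 18.5, W = min = 18.5, p = 0.357071, fail to reject H0.


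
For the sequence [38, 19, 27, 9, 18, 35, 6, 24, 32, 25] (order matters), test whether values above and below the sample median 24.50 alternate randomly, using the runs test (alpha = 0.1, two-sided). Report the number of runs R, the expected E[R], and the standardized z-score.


Step 1: Compute median = 24.50; label A = above, B = below.
Labels in order: ABABBABBAA  (n_A = 5, n_B = 5)
Step 2: Count runs R = 7.
Step 3: Under H0 (random ordering), E[R] = 2*n_A*n_B/(n_A+n_B) + 1 = 2*5*5/10 + 1 = 6.0000.
        Var[R] = 2*n_A*n_B*(2*n_A*n_B - n_A - n_B) / ((n_A+n_B)^2 * (n_A+n_B-1)) = 2000/900 = 2.2222.
        SD[R] = 1.4907.
Step 4: Continuity-corrected z = (R - 0.5 - E[R]) / SD[R] = (7 - 0.5 - 6.0000) / 1.4907 = 0.3354.
Step 5: Two-sided p-value via normal approximation = 2*(1 - Phi(|z|)) = 0.737316.
Step 6: alpha = 0.1. fail to reject H0.

R = 7, z = 0.3354, p = 0.737316, fail to reject H0.


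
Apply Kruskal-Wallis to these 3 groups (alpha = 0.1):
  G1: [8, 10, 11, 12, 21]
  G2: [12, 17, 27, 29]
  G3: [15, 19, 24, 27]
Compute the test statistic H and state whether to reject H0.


Step 1: Combine all N = 13 observations and assign midranks.
sorted (value, group, rank): (8,G1,1), (10,G1,2), (11,G1,3), (12,G1,4.5), (12,G2,4.5), (15,G3,6), (17,G2,7), (19,G3,8), (21,G1,9), (24,G3,10), (27,G2,11.5), (27,G3,11.5), (29,G2,13)
Step 2: Sum ranks within each group.
R_1 = 19.5 (n_1 = 5)
R_2 = 36 (n_2 = 4)
R_3 = 35.5 (n_3 = 4)
Step 3: H = 12/(N(N+1)) * sum(R_i^2/n_i) - 3(N+1)
     = 12/(13*14) * (19.5^2/5 + 36^2/4 + 35.5^2/4) - 3*14
     = 0.065934 * 715.112 - 42
     = 5.150275.
Step 4: Ties present; correction factor C = 1 - 12/(13^3 - 13) = 0.994505. Corrected H = 5.150275 / 0.994505 = 5.178729.
Step 5: Under H0, H ~ chi^2(2); p-value = 0.075068.
Step 6: alpha = 0.1. reject H0.

H = 5.1787, df = 2, p = 0.075068, reject H0.


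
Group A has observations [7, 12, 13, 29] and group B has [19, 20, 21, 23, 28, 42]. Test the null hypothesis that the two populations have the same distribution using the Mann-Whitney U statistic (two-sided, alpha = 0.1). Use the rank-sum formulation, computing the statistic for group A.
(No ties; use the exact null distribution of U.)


Step 1: Combine and sort all 10 observations; assign midranks.
sorted (value, group): (7,X), (12,X), (13,X), (19,Y), (20,Y), (21,Y), (23,Y), (28,Y), (29,X), (42,Y)
ranks: 7->1, 12->2, 13->3, 19->4, 20->5, 21->6, 23->7, 28->8, 29->9, 42->10
Step 2: Rank sum for X: R1 = 1 + 2 + 3 + 9 = 15.
Step 3: U_X = R1 - n1(n1+1)/2 = 15 - 4*5/2 = 15 - 10 = 5.
       U_Y = n1*n2 - U_X = 24 - 5 = 19.
Step 4: No ties, so the exact null distribution of U (based on enumerating the C(10,4) = 210 equally likely rank assignments) gives the two-sided p-value.
Step 5: p-value = 0.171429; compare to alpha = 0.1. fail to reject H0.

U_X = 5, p = 0.171429, fail to reject H0 at alpha = 0.1.


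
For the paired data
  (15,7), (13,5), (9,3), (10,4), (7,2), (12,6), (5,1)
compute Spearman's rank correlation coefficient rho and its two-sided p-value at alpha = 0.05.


Step 1: Rank x and y separately (midranks; no ties here).
rank(x): 15->7, 13->6, 9->3, 10->4, 7->2, 12->5, 5->1
rank(y): 7->7, 5->5, 3->3, 4->4, 2->2, 6->6, 1->1
Step 2: d_i = R_x(i) - R_y(i); compute d_i^2.
  (7-7)^2=0, (6-5)^2=1, (3-3)^2=0, (4-4)^2=0, (2-2)^2=0, (5-6)^2=1, (1-1)^2=0
sum(d^2) = 2.
Step 3: rho = 1 - 6*2 / (7*(7^2 - 1)) = 1 - 12/336 = 0.964286.
Step 4: Under H0, t = rho * sqrt((n-2)/(1-rho^2)) = 8.1408 ~ t(5).
Step 5: Two-sided p-value from the t-distribution with 5 df = 0.000454.
Step 6: alpha = 0.05. reject H0.

rho = 0.9643, p = 0.000454, reject H0 at alpha = 0.05.


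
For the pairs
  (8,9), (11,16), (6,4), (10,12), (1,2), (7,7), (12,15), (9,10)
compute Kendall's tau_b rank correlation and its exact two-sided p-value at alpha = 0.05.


Step 1: Enumerate the 28 unordered pairs (i,j) with i<j and classify each by sign(x_j-x_i) * sign(y_j-y_i).
  (1,2):dx=+3,dy=+7->C; (1,3):dx=-2,dy=-5->C; (1,4):dx=+2,dy=+3->C; (1,5):dx=-7,dy=-7->C
  (1,6):dx=-1,dy=-2->C; (1,7):dx=+4,dy=+6->C; (1,8):dx=+1,dy=+1->C; (2,3):dx=-5,dy=-12->C
  (2,4):dx=-1,dy=-4->C; (2,5):dx=-10,dy=-14->C; (2,6):dx=-4,dy=-9->C; (2,7):dx=+1,dy=-1->D
  (2,8):dx=-2,dy=-6->C; (3,4):dx=+4,dy=+8->C; (3,5):dx=-5,dy=-2->C; (3,6):dx=+1,dy=+3->C
  (3,7):dx=+6,dy=+11->C; (3,8):dx=+3,dy=+6->C; (4,5):dx=-9,dy=-10->C; (4,6):dx=-3,dy=-5->C
  (4,7):dx=+2,dy=+3->C; (4,8):dx=-1,dy=-2->C; (5,6):dx=+6,dy=+5->C; (5,7):dx=+11,dy=+13->C
  (5,8):dx=+8,dy=+8->C; (6,7):dx=+5,dy=+8->C; (6,8):dx=+2,dy=+3->C; (7,8):dx=-3,dy=-5->C
Step 2: C = 27, D = 1, total pairs = 28.
Step 3: tau = (C - D)/(n(n-1)/2) = (27 - 1)/28 = 0.928571.
Step 4: Exact two-sided p-value (enumerate n! = 40320 permutations of y under H0): p = 0.000397.
Step 5: alpha = 0.05. reject H0.

tau_b = 0.9286 (C=27, D=1), p = 0.000397, reject H0.


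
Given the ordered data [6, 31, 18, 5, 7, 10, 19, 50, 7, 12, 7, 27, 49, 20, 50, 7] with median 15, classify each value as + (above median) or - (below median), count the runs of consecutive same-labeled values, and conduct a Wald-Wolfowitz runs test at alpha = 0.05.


Step 1: Compute median = 15; label A = above, B = below.
Labels in order: BAABBBAABBBAAAAB  (n_A = 8, n_B = 8)
Step 2: Count runs R = 7.
Step 3: Under H0 (random ordering), E[R] = 2*n_A*n_B/(n_A+n_B) + 1 = 2*8*8/16 + 1 = 9.0000.
        Var[R] = 2*n_A*n_B*(2*n_A*n_B - n_A - n_B) / ((n_A+n_B)^2 * (n_A+n_B-1)) = 14336/3840 = 3.7333.
        SD[R] = 1.9322.
Step 4: Continuity-corrected z = (R + 0.5 - E[R]) / SD[R] = (7 + 0.5 - 9.0000) / 1.9322 = -0.7763.
Step 5: Two-sided p-value via normal approximation = 2*(1 - Phi(|z|)) = 0.437558.
Step 6: alpha = 0.05. fail to reject H0.

R = 7, z = -0.7763, p = 0.437558, fail to reject H0.


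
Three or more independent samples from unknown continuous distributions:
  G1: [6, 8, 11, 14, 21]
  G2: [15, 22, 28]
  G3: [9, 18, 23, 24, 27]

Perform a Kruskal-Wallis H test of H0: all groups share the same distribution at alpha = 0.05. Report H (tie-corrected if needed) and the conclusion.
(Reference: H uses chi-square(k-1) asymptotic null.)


Step 1: Combine all N = 13 observations and assign midranks.
sorted (value, group, rank): (6,G1,1), (8,G1,2), (9,G3,3), (11,G1,4), (14,G1,5), (15,G2,6), (18,G3,7), (21,G1,8), (22,G2,9), (23,G3,10), (24,G3,11), (27,G3,12), (28,G2,13)
Step 2: Sum ranks within each group.
R_1 = 20 (n_1 = 5)
R_2 = 28 (n_2 = 3)
R_3 = 43 (n_3 = 5)
Step 3: H = 12/(N(N+1)) * sum(R_i^2/n_i) - 3(N+1)
     = 12/(13*14) * (20^2/5 + 28^2/3 + 43^2/5) - 3*14
     = 0.065934 * 711.133 - 42
     = 4.887912.
Step 4: No ties, so H is used without correction.
Step 5: Under H0, H ~ chi^2(2); p-value = 0.086817.
Step 6: alpha = 0.05. fail to reject H0.

H = 4.8879, df = 2, p = 0.086817, fail to reject H0.


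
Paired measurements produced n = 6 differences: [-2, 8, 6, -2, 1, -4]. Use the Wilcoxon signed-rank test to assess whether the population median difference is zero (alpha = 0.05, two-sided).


Step 1: Drop any zero differences (none here) and take |d_i|.
|d| = [2, 8, 6, 2, 1, 4]
Step 2: Midrank |d_i| (ties get averaged ranks).
ranks: |2|->2.5, |8|->6, |6|->5, |2|->2.5, |1|->1, |4|->4
Step 3: Attach original signs; sum ranks with positive sign and with negative sign.
W+ = 6 + 5 + 1 = 12
W- = 2.5 + 2.5 + 4 = 9
(Check: W+ + W- = 21 should equal n(n+1)/2 = 21.)
Step 4: Test statistic W = min(W+, W-) = 9.
Step 5: Ties in |d|, so use the tie-corrected normal approximation.
        E[W] = n(n+1)/4 = 6*7/4 = 10.5.
        Tie groups: |d|=2 (t=2); sum(t^3 - t) = 6.
        Var[W] = n(n+1)(2n+1)/24 - sum(t^3-t)/48 = 546/24 - 6/48 = 22.625.
        z = (W - E[W]) / sqrt(Var[W]) = (9 - 10.5) / 4.7566 = -0.3154.
        Two-sided p = 2*Phi(z) = 0.752494.
Step 6: alpha = 0.05. fail to reject H0.

W+ = 12, W- = 9, W = min = 9, p = 0.752494, fail to reject H0.


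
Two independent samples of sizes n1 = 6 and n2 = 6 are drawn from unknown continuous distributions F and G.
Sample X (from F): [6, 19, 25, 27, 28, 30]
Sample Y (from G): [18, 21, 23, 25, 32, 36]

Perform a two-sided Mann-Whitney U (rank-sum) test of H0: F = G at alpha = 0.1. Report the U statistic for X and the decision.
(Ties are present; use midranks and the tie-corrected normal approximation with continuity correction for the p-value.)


Step 1: Combine and sort all 12 observations; assign midranks.
sorted (value, group): (6,X), (18,Y), (19,X), (21,Y), (23,Y), (25,X), (25,Y), (27,X), (28,X), (30,X), (32,Y), (36,Y)
ranks: 6->1, 18->2, 19->3, 21->4, 23->5, 25->6.5, 25->6.5, 27->8, 28->9, 30->10, 32->11, 36->12
Step 2: Rank sum for X: R1 = 1 + 3 + 6.5 + 8 + 9 + 10 = 37.5.
Step 3: U_X = R1 - n1(n1+1)/2 = 37.5 - 6*7/2 = 37.5 - 21 = 16.5.
       U_Y = n1*n2 - U_X = 36 - 16.5 = 19.5.
Step 4: Ties are present, so use the tie-corrected normal approximation (with continuity correction) for the p-value.
Step 5: p-value = 0.872559; compare to alpha = 0.1. fail to reject H0.

U_X = 16.5, p = 0.872559, fail to reject H0 at alpha = 0.1.


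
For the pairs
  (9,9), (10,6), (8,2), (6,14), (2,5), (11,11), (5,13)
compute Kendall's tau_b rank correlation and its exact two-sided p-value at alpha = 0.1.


Step 1: Enumerate the 21 unordered pairs (i,j) with i<j and classify each by sign(x_j-x_i) * sign(y_j-y_i).
  (1,2):dx=+1,dy=-3->D; (1,3):dx=-1,dy=-7->C; (1,4):dx=-3,dy=+5->D; (1,5):dx=-7,dy=-4->C
  (1,6):dx=+2,dy=+2->C; (1,7):dx=-4,dy=+4->D; (2,3):dx=-2,dy=-4->C; (2,4):dx=-4,dy=+8->D
  (2,5):dx=-8,dy=-1->C; (2,6):dx=+1,dy=+5->C; (2,7):dx=-5,dy=+7->D; (3,4):dx=-2,dy=+12->D
  (3,5):dx=-6,dy=+3->D; (3,6):dx=+3,dy=+9->C; (3,7):dx=-3,dy=+11->D; (4,5):dx=-4,dy=-9->C
  (4,6):dx=+5,dy=-3->D; (4,7):dx=-1,dy=-1->C; (5,6):dx=+9,dy=+6->C; (5,7):dx=+3,dy=+8->C
  (6,7):dx=-6,dy=+2->D
Step 2: C = 11, D = 10, total pairs = 21.
Step 3: tau = (C - D)/(n(n-1)/2) = (11 - 10)/21 = 0.047619.
Step 4: Exact two-sided p-value (enumerate n! = 5040 permutations of y under H0): p = 1.000000.
Step 5: alpha = 0.1. fail to reject H0.

tau_b = 0.0476 (C=11, D=10), p = 1.000000, fail to reject H0.


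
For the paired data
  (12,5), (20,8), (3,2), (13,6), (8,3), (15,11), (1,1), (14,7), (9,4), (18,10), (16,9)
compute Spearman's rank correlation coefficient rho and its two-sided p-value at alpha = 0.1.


Step 1: Rank x and y separately (midranks; no ties here).
rank(x): 12->5, 20->11, 3->2, 13->6, 8->3, 15->8, 1->1, 14->7, 9->4, 18->10, 16->9
rank(y): 5->5, 8->8, 2->2, 6->6, 3->3, 11->11, 1->1, 7->7, 4->4, 10->10, 9->9
Step 2: d_i = R_x(i) - R_y(i); compute d_i^2.
  (5-5)^2=0, (11-8)^2=9, (2-2)^2=0, (6-6)^2=0, (3-3)^2=0, (8-11)^2=9, (1-1)^2=0, (7-7)^2=0, (4-4)^2=0, (10-10)^2=0, (9-9)^2=0
sum(d^2) = 18.
Step 3: rho = 1 - 6*18 / (11*(11^2 - 1)) = 1 - 108/1320 = 0.918182.
Step 4: Under H0, t = rho * sqrt((n-2)/(1-rho^2)) = 6.9531 ~ t(9).
Step 5: Two-sided p-value from the t-distribution with 9 df = 0.000067.
Step 6: alpha = 0.1. reject H0.

rho = 0.9182, p = 0.000067, reject H0 at alpha = 0.1.


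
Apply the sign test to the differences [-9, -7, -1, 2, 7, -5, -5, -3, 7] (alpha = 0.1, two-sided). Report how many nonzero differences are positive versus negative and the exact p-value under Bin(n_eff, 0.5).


Step 1: Discard zero differences. Original n = 9; n_eff = number of nonzero differences = 9.
Nonzero differences (with sign): -9, -7, -1, +2, +7, -5, -5, -3, +7
Step 2: Count signs: positive = 3, negative = 6.
Step 3: Under H0: P(positive) = 0.5, so the number of positives S ~ Bin(9, 0.5).
Step 4: Two-sided exact p-value = sum of Bin(9,0.5) probabilities at or below the observed probability = 0.507812.
Step 5: alpha = 0.1. fail to reject H0.

n_eff = 9, pos = 3, neg = 6, p = 0.507812, fail to reject H0.


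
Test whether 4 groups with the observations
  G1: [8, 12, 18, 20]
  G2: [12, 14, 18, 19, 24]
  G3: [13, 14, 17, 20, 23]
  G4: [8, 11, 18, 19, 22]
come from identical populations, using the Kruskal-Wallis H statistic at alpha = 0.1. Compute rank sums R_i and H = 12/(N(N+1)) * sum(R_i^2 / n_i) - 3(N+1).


Step 1: Combine all N = 19 observations and assign midranks.
sorted (value, group, rank): (8,G1,1.5), (8,G4,1.5), (11,G4,3), (12,G1,4.5), (12,G2,4.5), (13,G3,6), (14,G2,7.5), (14,G3,7.5), (17,G3,9), (18,G1,11), (18,G2,11), (18,G4,11), (19,G2,13.5), (19,G4,13.5), (20,G1,15.5), (20,G3,15.5), (22,G4,17), (23,G3,18), (24,G2,19)
Step 2: Sum ranks within each group.
R_1 = 32.5 (n_1 = 4)
R_2 = 55.5 (n_2 = 5)
R_3 = 56 (n_3 = 5)
R_4 = 46 (n_4 = 5)
Step 3: H = 12/(N(N+1)) * sum(R_i^2/n_i) - 3(N+1)
     = 12/(19*20) * (32.5^2/4 + 55.5^2/5 + 56^2/5 + 46^2/5) - 3*20
     = 0.031579 * 1930.51 - 60
     = 0.963553.
Step 4: Ties present; correction factor C = 1 - 54/(19^3 - 19) = 0.992105. Corrected H = 0.963553 / 0.992105 = 0.971220.
Step 5: Under H0, H ~ chi^2(3); p-value = 0.808215.
Step 6: alpha = 0.1. fail to reject H0.

H = 0.9712, df = 3, p = 0.808215, fail to reject H0.


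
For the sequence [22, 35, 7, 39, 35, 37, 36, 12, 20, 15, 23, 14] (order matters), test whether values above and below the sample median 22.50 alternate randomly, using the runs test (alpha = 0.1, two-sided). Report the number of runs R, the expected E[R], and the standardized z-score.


Step 1: Compute median = 22.50; label A = above, B = below.
Labels in order: BABAAAABBBAB  (n_A = 6, n_B = 6)
Step 2: Count runs R = 7.
Step 3: Under H0 (random ordering), E[R] = 2*n_A*n_B/(n_A+n_B) + 1 = 2*6*6/12 + 1 = 7.0000.
        Var[R] = 2*n_A*n_B*(2*n_A*n_B - n_A - n_B) / ((n_A+n_B)^2 * (n_A+n_B-1)) = 4320/1584 = 2.7273.
        SD[R] = 1.6514.
Step 4: R = E[R], so z = 0 with no continuity correction.
Step 5: Two-sided p-value via normal approximation = 2*(1 - Phi(|z|)) = 1.000000.
Step 6: alpha = 0.1. fail to reject H0.

R = 7, z = 0.0000, p = 1.000000, fail to reject H0.


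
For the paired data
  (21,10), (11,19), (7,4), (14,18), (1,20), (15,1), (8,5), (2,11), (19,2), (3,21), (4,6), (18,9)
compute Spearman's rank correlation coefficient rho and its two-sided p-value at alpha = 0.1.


Step 1: Rank x and y separately (midranks; no ties here).
rank(x): 21->12, 11->7, 7->5, 14->8, 1->1, 15->9, 8->6, 2->2, 19->11, 3->3, 4->4, 18->10
rank(y): 10->7, 19->10, 4->3, 18->9, 20->11, 1->1, 5->4, 11->8, 2->2, 21->12, 6->5, 9->6
Step 2: d_i = R_x(i) - R_y(i); compute d_i^2.
  (12-7)^2=25, (7-10)^2=9, (5-3)^2=4, (8-9)^2=1, (1-11)^2=100, (9-1)^2=64, (6-4)^2=4, (2-8)^2=36, (11-2)^2=81, (3-12)^2=81, (4-5)^2=1, (10-6)^2=16
sum(d^2) = 422.
Step 3: rho = 1 - 6*422 / (12*(12^2 - 1)) = 1 - 2532/1716 = -0.475524.
Step 4: Under H0, t = rho * sqrt((n-2)/(1-rho^2)) = -1.7094 ~ t(10).
Step 5: Two-sided p-value from the t-distribution with 10 df = 0.118176.
Step 6: alpha = 0.1. fail to reject H0.

rho = -0.4755, p = 0.118176, fail to reject H0 at alpha = 0.1.


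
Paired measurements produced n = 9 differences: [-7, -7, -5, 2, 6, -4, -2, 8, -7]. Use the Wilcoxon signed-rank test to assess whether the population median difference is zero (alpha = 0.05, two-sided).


Step 1: Drop any zero differences (none here) and take |d_i|.
|d| = [7, 7, 5, 2, 6, 4, 2, 8, 7]
Step 2: Midrank |d_i| (ties get averaged ranks).
ranks: |7|->7, |7|->7, |5|->4, |2|->1.5, |6|->5, |4|->3, |2|->1.5, |8|->9, |7|->7
Step 3: Attach original signs; sum ranks with positive sign and with negative sign.
W+ = 1.5 + 5 + 9 = 15.5
W- = 7 + 7 + 4 + 3 + 1.5 + 7 = 29.5
(Check: W+ + W- = 45 should equal n(n+1)/2 = 45.)
Step 4: Test statistic W = min(W+, W-) = 15.5.
Step 5: Ties in |d|, so use the tie-corrected normal approximation.
        E[W] = n(n+1)/4 = 9*10/4 = 22.5.
        Tie groups: |d|=2 (t=2), |d|=7 (t=3); sum(t^3 - t) = 30.
        Var[W] = n(n+1)(2n+1)/24 - sum(t^3-t)/48 = 1710/24 - 30/48 = 70.625.
        z = (W - E[W]) / sqrt(Var[W]) = (15.5 - 22.5) / 8.4039 = -0.8329.
        Two-sided p = 2*Phi(z) = 0.404873.
Step 6: alpha = 0.05. fail to reject H0.

W+ = 15.5, W- = 29.5, W = min = 15.5, p = 0.404873, fail to reject H0.


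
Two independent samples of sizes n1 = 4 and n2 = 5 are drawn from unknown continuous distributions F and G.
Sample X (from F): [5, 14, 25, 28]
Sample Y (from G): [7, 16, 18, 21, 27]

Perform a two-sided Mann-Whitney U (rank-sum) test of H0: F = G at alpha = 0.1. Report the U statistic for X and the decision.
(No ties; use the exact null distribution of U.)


Step 1: Combine and sort all 9 observations; assign midranks.
sorted (value, group): (5,X), (7,Y), (14,X), (16,Y), (18,Y), (21,Y), (25,X), (27,Y), (28,X)
ranks: 5->1, 7->2, 14->3, 16->4, 18->5, 21->6, 25->7, 27->8, 28->9
Step 2: Rank sum for X: R1 = 1 + 3 + 7 + 9 = 20.
Step 3: U_X = R1 - n1(n1+1)/2 = 20 - 4*5/2 = 20 - 10 = 10.
       U_Y = n1*n2 - U_X = 20 - 10 = 10.
Step 4: No ties, so the exact null distribution of U (based on enumerating the C(9,4) = 126 equally likely rank assignments) gives the two-sided p-value.
Step 5: p-value = 1.000000; compare to alpha = 0.1. fail to reject H0.

U_X = 10, p = 1.000000, fail to reject H0 at alpha = 0.1.


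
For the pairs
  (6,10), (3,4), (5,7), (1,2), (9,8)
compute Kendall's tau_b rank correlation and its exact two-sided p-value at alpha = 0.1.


Step 1: Enumerate the 10 unordered pairs (i,j) with i<j and classify each by sign(x_j-x_i) * sign(y_j-y_i).
  (1,2):dx=-3,dy=-6->C; (1,3):dx=-1,dy=-3->C; (1,4):dx=-5,dy=-8->C; (1,5):dx=+3,dy=-2->D
  (2,3):dx=+2,dy=+3->C; (2,4):dx=-2,dy=-2->C; (2,5):dx=+6,dy=+4->C; (3,4):dx=-4,dy=-5->C
  (3,5):dx=+4,dy=+1->C; (4,5):dx=+8,dy=+6->C
Step 2: C = 9, D = 1, total pairs = 10.
Step 3: tau = (C - D)/(n(n-1)/2) = (9 - 1)/10 = 0.800000.
Step 4: Exact two-sided p-value (enumerate n! = 120 permutations of y under H0): p = 0.083333.
Step 5: alpha = 0.1. reject H0.

tau_b = 0.8000 (C=9, D=1), p = 0.083333, reject H0.


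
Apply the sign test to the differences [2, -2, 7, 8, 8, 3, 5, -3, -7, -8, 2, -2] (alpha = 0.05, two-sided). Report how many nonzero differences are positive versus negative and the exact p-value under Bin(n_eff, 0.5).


Step 1: Discard zero differences. Original n = 12; n_eff = number of nonzero differences = 12.
Nonzero differences (with sign): +2, -2, +7, +8, +8, +3, +5, -3, -7, -8, +2, -2
Step 2: Count signs: positive = 7, negative = 5.
Step 3: Under H0: P(positive) = 0.5, so the number of positives S ~ Bin(12, 0.5).
Step 4: Two-sided exact p-value = sum of Bin(12,0.5) probabilities at or below the observed probability = 0.774414.
Step 5: alpha = 0.05. fail to reject H0.

n_eff = 12, pos = 7, neg = 5, p = 0.774414, fail to reject H0.


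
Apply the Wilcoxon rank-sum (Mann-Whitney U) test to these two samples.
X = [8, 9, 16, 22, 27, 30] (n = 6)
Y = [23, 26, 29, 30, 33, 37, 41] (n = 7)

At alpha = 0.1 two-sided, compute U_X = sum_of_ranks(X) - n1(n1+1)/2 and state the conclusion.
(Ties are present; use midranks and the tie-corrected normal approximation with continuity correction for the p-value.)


Step 1: Combine and sort all 13 observations; assign midranks.
sorted (value, group): (8,X), (9,X), (16,X), (22,X), (23,Y), (26,Y), (27,X), (29,Y), (30,X), (30,Y), (33,Y), (37,Y), (41,Y)
ranks: 8->1, 9->2, 16->3, 22->4, 23->5, 26->6, 27->7, 29->8, 30->9.5, 30->9.5, 33->11, 37->12, 41->13
Step 2: Rank sum for X: R1 = 1 + 2 + 3 + 4 + 7 + 9.5 = 26.5.
Step 3: U_X = R1 - n1(n1+1)/2 = 26.5 - 6*7/2 = 26.5 - 21 = 5.5.
       U_Y = n1*n2 - U_X = 42 - 5.5 = 36.5.
Step 4: Ties are present, so use the tie-corrected normal approximation (with continuity correction) for the p-value.
Step 5: p-value = 0.031888; compare to alpha = 0.1. reject H0.

U_X = 5.5, p = 0.031888, reject H0 at alpha = 0.1.


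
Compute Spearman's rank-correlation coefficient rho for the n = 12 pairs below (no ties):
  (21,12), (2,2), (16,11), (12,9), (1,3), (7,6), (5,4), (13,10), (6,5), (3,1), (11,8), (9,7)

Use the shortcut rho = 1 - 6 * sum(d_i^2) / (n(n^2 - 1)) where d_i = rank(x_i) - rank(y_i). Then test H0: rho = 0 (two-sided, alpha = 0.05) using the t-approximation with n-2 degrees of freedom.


Step 1: Rank x and y separately (midranks; no ties here).
rank(x): 21->12, 2->2, 16->11, 12->9, 1->1, 7->6, 5->4, 13->10, 6->5, 3->3, 11->8, 9->7
rank(y): 12->12, 2->2, 11->11, 9->9, 3->3, 6->6, 4->4, 10->10, 5->5, 1->1, 8->8, 7->7
Step 2: d_i = R_x(i) - R_y(i); compute d_i^2.
  (12-12)^2=0, (2-2)^2=0, (11-11)^2=0, (9-9)^2=0, (1-3)^2=4, (6-6)^2=0, (4-4)^2=0, (10-10)^2=0, (5-5)^2=0, (3-1)^2=4, (8-8)^2=0, (7-7)^2=0
sum(d^2) = 8.
Step 3: rho = 1 - 6*8 / (12*(12^2 - 1)) = 1 - 48/1716 = 0.972028.
Step 4: Under H0, t = rho * sqrt((n-2)/(1-rho^2)) = 13.0876 ~ t(10).
Step 5: Two-sided p-value from the t-distribution with 10 df = 0.000000.
Step 6: alpha = 0.05. reject H0.

rho = 0.9720, p = 0.000000, reject H0 at alpha = 0.05.


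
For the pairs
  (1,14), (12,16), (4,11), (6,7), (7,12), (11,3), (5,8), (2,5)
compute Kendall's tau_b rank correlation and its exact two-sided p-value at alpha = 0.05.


Step 1: Enumerate the 28 unordered pairs (i,j) with i<j and classify each by sign(x_j-x_i) * sign(y_j-y_i).
  (1,2):dx=+11,dy=+2->C; (1,3):dx=+3,dy=-3->D; (1,4):dx=+5,dy=-7->D; (1,5):dx=+6,dy=-2->D
  (1,6):dx=+10,dy=-11->D; (1,7):dx=+4,dy=-6->D; (1,8):dx=+1,dy=-9->D; (2,3):dx=-8,dy=-5->C
  (2,4):dx=-6,dy=-9->C; (2,5):dx=-5,dy=-4->C; (2,6):dx=-1,dy=-13->C; (2,7):dx=-7,dy=-8->C
  (2,8):dx=-10,dy=-11->C; (3,4):dx=+2,dy=-4->D; (3,5):dx=+3,dy=+1->C; (3,6):dx=+7,dy=-8->D
  (3,7):dx=+1,dy=-3->D; (3,8):dx=-2,dy=-6->C; (4,5):dx=+1,dy=+5->C; (4,6):dx=+5,dy=-4->D
  (4,7):dx=-1,dy=+1->D; (4,8):dx=-4,dy=-2->C; (5,6):dx=+4,dy=-9->D; (5,7):dx=-2,dy=-4->C
  (5,8):dx=-5,dy=-7->C; (6,7):dx=-6,dy=+5->D; (6,8):dx=-9,dy=+2->D; (7,8):dx=-3,dy=-3->C
Step 2: C = 14, D = 14, total pairs = 28.
Step 3: tau = (C - D)/(n(n-1)/2) = (14 - 14)/28 = 0.000000.
Step 4: Exact two-sided p-value (enumerate n! = 40320 permutations of y under H0): p = 1.000000.
Step 5: alpha = 0.05. fail to reject H0.

tau_b = 0.0000 (C=14, D=14), p = 1.000000, fail to reject H0.
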